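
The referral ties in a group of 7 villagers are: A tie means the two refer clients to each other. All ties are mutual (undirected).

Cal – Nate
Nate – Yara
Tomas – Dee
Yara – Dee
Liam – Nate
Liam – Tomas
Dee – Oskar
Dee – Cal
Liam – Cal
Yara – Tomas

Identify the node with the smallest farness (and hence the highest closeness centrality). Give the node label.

Dee

Farness (sum of distances to all others) for each node — Cal:9, Dee:8, Liam:10, Nate:10, Oskar:13, Tomas:9, Yara:9.
The smallest farness is 8, for Dee, so Dee has the highest closeness.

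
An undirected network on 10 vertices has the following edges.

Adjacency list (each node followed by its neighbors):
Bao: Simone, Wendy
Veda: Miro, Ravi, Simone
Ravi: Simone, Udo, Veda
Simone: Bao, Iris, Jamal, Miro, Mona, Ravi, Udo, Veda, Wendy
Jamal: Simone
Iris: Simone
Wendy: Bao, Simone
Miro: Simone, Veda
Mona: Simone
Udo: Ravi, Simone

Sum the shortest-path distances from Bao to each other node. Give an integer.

Distances from Bao: Iris:2, Jamal:2, Miro:2, Mona:2, Ravi:2, Simone:1, Udo:2, Veda:2, Wendy:1.
Sum = 2 + 2 + 2 + 2 + 2 + 1 + 2 + 2 + 1 = 16.

16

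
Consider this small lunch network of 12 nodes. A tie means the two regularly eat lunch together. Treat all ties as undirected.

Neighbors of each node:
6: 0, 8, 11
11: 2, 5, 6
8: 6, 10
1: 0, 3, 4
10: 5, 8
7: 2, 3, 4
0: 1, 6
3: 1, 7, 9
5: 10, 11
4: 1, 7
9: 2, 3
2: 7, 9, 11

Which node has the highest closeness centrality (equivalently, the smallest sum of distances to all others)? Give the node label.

Farness (sum of distances to all others) for each node — 0:25, 1:26, 2:23, 3:28, 4:30, 5:29, 6:23, 7:26, 8:30, 9:28, 10:34, 11:22.
The smallest farness is 22, for 11, so 11 has the highest closeness.

11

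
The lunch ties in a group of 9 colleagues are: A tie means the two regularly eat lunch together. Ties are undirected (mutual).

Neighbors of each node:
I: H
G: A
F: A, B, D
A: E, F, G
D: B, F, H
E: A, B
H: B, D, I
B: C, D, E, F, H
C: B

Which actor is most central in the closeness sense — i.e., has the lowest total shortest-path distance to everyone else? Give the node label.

Farness (sum of distances to all others) for each node — A:17, B:12, C:19, D:14, E:15, F:14, G:24, H:16, I:23.
The smallest farness is 12, for B, so B has the highest closeness.

B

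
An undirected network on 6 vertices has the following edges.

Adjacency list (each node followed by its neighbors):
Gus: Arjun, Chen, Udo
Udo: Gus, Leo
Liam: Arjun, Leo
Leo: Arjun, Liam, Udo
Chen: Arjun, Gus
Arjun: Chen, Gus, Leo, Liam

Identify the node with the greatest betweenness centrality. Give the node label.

Arjun

Unnormalized betweenness of each node: Arjun:7/2, Chen:0, Gus:3/2, Leo:3/2, Liam:0, Udo:1/2.
Arjun has the largest value, 7/2, making it the main broker — the node through which the most shortest paths run.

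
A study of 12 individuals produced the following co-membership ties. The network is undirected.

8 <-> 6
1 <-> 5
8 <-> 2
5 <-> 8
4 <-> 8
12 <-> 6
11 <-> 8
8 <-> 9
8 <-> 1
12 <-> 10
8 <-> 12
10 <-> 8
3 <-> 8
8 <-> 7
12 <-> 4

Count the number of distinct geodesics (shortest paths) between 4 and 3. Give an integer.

1

The shortest distance is 2, and the only length-2 path is 4–8–3. So there is exactly 1 shortest path.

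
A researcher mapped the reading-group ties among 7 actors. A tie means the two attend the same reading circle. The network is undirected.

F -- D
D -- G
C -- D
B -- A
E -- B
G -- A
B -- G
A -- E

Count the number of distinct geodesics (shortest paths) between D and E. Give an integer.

The shortest distance is 3. The length-3 paths are: D–G–B–E; D–G–A–E.
That gives 2 distinct shortest paths.

2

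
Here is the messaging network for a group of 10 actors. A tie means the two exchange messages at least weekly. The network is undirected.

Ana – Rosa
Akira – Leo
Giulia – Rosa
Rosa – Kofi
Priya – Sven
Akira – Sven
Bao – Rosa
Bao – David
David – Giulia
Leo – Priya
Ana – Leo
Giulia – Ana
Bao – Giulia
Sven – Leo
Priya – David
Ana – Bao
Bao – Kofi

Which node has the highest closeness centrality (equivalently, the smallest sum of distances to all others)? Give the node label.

Farness (sum of distances to all others) for each node — Akira:22, Ana:14, Bao:15, David:16, Giulia:16, Kofi:22, Leo:15, Priya:17, Rosa:17, Sven:20.
The smallest farness is 14, for Ana, so Ana has the highest closeness.

Ana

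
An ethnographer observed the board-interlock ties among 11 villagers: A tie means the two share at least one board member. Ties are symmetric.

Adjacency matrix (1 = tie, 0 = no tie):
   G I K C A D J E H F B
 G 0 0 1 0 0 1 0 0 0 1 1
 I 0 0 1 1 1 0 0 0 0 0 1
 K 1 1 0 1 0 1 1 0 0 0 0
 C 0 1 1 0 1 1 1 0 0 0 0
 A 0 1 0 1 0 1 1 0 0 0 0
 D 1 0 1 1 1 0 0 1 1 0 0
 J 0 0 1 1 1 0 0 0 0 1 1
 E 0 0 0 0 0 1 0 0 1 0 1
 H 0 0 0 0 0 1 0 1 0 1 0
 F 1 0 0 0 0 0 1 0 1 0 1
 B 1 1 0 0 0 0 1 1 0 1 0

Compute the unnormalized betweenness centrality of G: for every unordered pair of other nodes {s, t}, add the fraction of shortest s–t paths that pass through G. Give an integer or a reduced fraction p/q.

Pairs whose geodesics pass through G — K–F: 1/2; K–B: 1/3; D–F: 1/2; D–B: 1/2.
All other pairs contribute 0.
Summing the contributions gives betweenness(G) = 11/6.

11/6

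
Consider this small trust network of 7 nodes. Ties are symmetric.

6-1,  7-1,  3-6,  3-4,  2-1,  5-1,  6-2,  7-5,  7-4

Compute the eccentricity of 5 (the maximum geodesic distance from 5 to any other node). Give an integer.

3

Distances from 5: 1:1, 2:2, 3:3, 4:2, 6:2, 7:1.
The largest is 3 (to 3), so the eccentricity of 5 is 3.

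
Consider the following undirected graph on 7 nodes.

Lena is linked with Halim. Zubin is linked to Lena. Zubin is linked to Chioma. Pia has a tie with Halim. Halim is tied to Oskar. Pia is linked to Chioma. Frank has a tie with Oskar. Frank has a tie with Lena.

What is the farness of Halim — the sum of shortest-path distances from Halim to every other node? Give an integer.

Distances from Halim: Chioma:2, Frank:2, Lena:1, Oskar:1, Pia:1, Zubin:2.
Sum = 2 + 2 + 1 + 1 + 1 + 2 = 9.

9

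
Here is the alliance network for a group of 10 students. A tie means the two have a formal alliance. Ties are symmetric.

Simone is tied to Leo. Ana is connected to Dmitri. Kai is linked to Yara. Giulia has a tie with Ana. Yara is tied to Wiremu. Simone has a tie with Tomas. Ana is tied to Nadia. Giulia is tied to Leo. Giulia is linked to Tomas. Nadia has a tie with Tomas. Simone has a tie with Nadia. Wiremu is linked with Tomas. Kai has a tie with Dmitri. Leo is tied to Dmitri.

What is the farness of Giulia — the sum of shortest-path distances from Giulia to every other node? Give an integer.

17

Distances from Giulia: Ana:1, Dmitri:2, Kai:3, Leo:1, Nadia:2, Simone:2, Tomas:1, Wiremu:2, Yara:3.
Sum = 1 + 2 + 3 + 1 + 2 + 2 + 1 + 2 + 3 = 17.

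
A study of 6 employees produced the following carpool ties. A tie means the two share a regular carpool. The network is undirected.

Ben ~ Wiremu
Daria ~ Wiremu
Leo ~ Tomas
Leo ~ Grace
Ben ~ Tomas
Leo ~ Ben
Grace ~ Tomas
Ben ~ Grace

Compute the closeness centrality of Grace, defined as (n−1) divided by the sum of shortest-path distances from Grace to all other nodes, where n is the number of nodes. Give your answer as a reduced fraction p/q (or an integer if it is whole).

5/8

Distances from Grace: Ben:1, Daria:3, Leo:1, Tomas:1, Wiremu:2. Sum = 8.
n = 6, so closeness = 5/8.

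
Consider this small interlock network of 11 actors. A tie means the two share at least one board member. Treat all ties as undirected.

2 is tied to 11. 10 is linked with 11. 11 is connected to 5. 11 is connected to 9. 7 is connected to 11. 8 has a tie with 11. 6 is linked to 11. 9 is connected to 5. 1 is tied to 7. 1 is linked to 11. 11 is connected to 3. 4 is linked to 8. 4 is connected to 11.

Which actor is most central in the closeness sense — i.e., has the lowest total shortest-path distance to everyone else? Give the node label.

11

Farness (sum of distances to all others) for each node — 1:18, 2:19, 3:19, 4:18, 5:18, 6:19, 7:18, 8:18, 9:18, 10:19, 11:10.
The smallest farness is 10, for 11, so 11 has the highest closeness.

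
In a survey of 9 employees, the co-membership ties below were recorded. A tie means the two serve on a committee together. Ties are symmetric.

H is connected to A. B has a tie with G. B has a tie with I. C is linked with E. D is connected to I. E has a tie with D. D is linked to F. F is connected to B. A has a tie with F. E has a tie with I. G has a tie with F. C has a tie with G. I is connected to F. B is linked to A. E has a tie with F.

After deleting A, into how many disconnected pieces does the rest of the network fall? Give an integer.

Without A, the remaining ties split the others into: {B, C, D, E, F, G, I}; {H}.
That's 2 separate components.

2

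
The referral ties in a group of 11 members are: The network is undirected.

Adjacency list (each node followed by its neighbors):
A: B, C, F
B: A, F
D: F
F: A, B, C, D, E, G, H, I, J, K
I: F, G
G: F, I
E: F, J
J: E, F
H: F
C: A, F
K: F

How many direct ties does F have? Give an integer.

10

F is directly tied to A, B, C, D, E, G, H, I, J, and K. That is 10 neighbors, so the degree of F is 10.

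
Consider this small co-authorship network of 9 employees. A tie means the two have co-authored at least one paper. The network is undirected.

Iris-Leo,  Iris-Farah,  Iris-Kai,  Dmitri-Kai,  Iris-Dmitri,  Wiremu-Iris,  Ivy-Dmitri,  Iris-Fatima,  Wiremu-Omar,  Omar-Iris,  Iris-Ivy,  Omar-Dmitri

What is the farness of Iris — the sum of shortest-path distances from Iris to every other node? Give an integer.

8

Distances from Iris: Dmitri:1, Farah:1, Fatima:1, Ivy:1, Kai:1, Leo:1, Omar:1, Wiremu:1.
Sum = 1 + 1 + 1 + 1 + 1 + 1 + 1 + 1 = 8.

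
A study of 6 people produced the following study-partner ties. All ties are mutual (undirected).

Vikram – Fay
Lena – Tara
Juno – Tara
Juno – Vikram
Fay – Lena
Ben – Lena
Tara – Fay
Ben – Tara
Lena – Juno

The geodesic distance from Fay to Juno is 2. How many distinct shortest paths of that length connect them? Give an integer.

3

The shortest distance is 2. The length-2 paths are: Fay–Vikram–Juno; Fay–Lena–Juno; Fay–Tara–Juno.
That gives 3 distinct shortest paths.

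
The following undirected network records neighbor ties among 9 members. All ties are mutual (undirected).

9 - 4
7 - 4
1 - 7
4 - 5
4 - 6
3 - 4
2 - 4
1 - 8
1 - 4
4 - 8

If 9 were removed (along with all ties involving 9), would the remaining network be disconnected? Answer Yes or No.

No

Even without 9, every remaining node can still reach every other (the residual graph is connected), so 9 is not a cut vertex.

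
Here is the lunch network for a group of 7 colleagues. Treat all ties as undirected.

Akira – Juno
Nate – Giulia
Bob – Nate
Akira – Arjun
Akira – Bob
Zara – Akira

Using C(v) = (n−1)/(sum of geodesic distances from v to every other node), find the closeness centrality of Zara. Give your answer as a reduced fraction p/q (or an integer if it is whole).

3/7

Distances from Zara: Akira:1, Arjun:2, Bob:2, Giulia:4, Juno:2, Nate:3. Sum = 14.
n = 7, so closeness = 6/14 = 3/7.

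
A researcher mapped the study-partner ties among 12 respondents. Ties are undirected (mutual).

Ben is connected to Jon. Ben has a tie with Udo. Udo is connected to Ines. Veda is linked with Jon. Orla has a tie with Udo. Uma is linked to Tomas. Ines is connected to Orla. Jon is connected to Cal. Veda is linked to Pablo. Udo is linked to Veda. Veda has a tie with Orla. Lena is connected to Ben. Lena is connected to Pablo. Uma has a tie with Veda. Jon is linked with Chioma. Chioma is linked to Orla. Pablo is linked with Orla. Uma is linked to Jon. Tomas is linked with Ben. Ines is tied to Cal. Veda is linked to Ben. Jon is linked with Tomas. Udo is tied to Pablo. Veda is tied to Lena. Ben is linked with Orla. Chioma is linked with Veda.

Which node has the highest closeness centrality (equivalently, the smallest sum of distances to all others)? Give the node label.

Farness (sum of distances to all others) for each node — Ben:16, Cal:22, Chioma:19, Ines:22, Jon:16, Lena:21, Orla:16, Pablo:20, Tomas:21, Udo:17, Uma:20, Veda:14.
The smallest farness is 14, for Veda, so Veda has the highest closeness.

Veda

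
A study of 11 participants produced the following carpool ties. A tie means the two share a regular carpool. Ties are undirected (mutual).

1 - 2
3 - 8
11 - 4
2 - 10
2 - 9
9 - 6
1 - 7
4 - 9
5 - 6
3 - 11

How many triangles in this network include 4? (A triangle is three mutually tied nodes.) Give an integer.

4's neighbors are 9 and 11, but none of them are tied to each other, so no triangle contains 4.

0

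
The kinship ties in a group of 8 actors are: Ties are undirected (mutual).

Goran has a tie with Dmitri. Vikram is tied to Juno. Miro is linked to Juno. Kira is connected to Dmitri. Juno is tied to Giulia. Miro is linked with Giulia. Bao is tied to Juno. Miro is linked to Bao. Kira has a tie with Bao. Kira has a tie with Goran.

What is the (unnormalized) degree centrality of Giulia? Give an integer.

2

Giulia is directly tied to Juno and Miro. That is 2 neighbors, so the degree of Giulia is 2.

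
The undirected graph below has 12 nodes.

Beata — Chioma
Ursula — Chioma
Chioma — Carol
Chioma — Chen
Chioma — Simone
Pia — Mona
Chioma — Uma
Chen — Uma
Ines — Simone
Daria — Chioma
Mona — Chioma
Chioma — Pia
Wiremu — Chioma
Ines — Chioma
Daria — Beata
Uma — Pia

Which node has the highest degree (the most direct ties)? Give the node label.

Chioma

Degrees — Beata:2, Carol:1, Chen:2, Chioma:11, Daria:2, Ines:2, Mona:2, Pia:3, Simone:2, Uma:3, Ursula:1, Wiremu:1.
The maximum is 11, attained only by Chioma.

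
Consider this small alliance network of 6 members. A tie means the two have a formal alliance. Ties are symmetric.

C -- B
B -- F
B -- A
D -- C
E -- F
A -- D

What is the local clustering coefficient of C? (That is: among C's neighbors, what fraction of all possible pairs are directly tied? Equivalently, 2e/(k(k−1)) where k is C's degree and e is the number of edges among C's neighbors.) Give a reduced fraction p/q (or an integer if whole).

0

C's neighbors: B and D (k = 2).
Possible neighbor pairs: C(2,2) = 1. Edges among them: none → e = 0.
Clustering(C) = 0/1.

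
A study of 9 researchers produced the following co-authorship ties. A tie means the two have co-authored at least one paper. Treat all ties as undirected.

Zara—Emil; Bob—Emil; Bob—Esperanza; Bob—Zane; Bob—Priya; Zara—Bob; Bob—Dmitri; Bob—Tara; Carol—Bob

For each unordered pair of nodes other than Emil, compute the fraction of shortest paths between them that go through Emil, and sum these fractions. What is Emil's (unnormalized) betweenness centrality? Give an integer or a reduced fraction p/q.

No shortest path between any pair of other nodes passes through Emil.
Summing the contributions gives betweenness(Emil) = 0.

0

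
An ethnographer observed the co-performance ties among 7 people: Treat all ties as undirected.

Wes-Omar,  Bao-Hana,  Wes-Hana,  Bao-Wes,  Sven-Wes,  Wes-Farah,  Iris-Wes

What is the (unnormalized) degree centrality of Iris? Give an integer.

1

Iris is directly tied to Wes. That is 1 neighbor, so the degree of Iris is 1.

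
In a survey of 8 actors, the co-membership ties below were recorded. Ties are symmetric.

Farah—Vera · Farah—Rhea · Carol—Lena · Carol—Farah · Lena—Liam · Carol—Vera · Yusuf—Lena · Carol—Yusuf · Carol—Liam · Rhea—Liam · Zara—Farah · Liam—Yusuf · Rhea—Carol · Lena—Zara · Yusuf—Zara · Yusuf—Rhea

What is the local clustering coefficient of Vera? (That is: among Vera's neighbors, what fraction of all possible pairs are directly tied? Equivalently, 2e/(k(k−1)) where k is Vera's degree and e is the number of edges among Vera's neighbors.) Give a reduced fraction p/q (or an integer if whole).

1

Vera's neighbors: Carol and Farah (k = 2).
Possible neighbor pairs: C(2,2) = 1. Edges among them: Carol–Farah → e = 1.
Clustering(Vera) = 1/1.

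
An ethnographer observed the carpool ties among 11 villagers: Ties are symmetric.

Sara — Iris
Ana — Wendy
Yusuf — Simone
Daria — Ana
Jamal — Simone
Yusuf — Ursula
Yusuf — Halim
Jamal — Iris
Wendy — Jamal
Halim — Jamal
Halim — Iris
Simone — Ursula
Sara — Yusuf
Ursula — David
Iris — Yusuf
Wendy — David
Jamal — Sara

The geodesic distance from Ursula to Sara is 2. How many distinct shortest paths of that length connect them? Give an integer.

1

The shortest distance is 2, and the only length-2 path is Ursula–Yusuf–Sara. So there is exactly 1 shortest path.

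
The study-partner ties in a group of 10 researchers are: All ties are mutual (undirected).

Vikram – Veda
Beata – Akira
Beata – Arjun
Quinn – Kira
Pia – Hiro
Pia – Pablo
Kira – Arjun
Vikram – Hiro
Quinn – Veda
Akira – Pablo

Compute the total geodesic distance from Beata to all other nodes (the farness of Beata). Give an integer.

Distances from Beata: Akira:1, Arjun:1, Hiro:4, Kira:2, Pablo:2, Pia:3, Quinn:3, Veda:4, Vikram:5.
Sum = 1 + 1 + 4 + 2 + 2 + 3 + 3 + 4 + 5 = 25.

25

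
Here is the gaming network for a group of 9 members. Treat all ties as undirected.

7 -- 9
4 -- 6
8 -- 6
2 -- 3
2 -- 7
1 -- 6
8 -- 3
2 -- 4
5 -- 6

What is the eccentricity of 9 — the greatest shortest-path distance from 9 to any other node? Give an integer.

Distances from 9: 1:5, 2:2, 3:3, 4:3, 5:5, 6:4, 7:1, 8:4.
The largest is 5 (to 1 and 5), so the eccentricity of 9 is 5.

5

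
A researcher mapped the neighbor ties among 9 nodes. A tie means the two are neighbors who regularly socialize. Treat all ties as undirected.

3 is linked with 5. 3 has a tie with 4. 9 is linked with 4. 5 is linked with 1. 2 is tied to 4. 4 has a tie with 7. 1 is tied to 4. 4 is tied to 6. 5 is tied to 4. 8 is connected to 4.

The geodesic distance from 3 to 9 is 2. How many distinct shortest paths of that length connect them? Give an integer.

The shortest distance is 2, and the only length-2 path is 3–4–9. So there is exactly 1 shortest path.

1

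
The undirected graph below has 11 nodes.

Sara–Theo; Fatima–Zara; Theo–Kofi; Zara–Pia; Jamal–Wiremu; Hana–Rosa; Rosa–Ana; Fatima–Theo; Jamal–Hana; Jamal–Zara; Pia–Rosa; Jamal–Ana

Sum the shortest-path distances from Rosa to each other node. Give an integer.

Distances from Rosa: Ana:1, Fatima:3, Hana:1, Jamal:2, Kofi:5, Pia:1, Sara:5, Theo:4, Wiremu:3, Zara:2.
Sum = 1 + 3 + 1 + 2 + 5 + 1 + 5 + 4 + 3 + 2 = 27.

27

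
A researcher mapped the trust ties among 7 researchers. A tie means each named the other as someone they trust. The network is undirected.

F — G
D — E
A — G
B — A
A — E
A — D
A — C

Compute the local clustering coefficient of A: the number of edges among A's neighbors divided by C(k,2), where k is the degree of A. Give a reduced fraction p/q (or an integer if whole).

1/10

A's neighbors: B, C, D, E, and G (k = 5).
Possible neighbor pairs: C(5,2) = 10. Edges among them: D–E → e = 1.
Clustering(A) = 1/10.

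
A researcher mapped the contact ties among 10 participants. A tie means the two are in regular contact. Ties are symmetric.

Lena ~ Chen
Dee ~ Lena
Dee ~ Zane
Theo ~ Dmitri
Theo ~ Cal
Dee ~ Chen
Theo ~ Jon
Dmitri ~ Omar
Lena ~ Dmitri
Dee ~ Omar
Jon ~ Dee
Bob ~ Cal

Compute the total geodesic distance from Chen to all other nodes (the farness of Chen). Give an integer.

22

Distances from Chen: Bob:5, Cal:4, Dee:1, Dmitri:2, Jon:2, Lena:1, Omar:2, Theo:3, Zane:2.
Sum = 5 + 4 + 1 + 2 + 2 + 1 + 2 + 3 + 2 = 22.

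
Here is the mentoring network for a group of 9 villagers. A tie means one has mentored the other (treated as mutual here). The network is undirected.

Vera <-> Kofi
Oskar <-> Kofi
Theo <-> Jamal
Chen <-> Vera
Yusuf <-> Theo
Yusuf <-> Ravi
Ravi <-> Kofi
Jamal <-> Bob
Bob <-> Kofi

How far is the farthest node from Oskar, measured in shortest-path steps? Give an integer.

4

Distances from Oskar: Bob:2, Chen:3, Jamal:3, Kofi:1, Ravi:2, Theo:4, Vera:2, Yusuf:3.
The largest is 4 (to Theo), so the eccentricity of Oskar is 4.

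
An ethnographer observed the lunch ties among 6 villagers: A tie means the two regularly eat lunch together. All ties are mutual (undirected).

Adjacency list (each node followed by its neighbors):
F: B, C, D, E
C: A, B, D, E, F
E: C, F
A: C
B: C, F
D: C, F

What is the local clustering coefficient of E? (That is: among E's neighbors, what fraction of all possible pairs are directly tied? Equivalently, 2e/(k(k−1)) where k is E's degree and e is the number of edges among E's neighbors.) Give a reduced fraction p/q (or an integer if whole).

1

E's neighbors: C and F (k = 2).
Possible neighbor pairs: C(2,2) = 1. Edges among them: C–F → e = 1.
Clustering(E) = 1/1.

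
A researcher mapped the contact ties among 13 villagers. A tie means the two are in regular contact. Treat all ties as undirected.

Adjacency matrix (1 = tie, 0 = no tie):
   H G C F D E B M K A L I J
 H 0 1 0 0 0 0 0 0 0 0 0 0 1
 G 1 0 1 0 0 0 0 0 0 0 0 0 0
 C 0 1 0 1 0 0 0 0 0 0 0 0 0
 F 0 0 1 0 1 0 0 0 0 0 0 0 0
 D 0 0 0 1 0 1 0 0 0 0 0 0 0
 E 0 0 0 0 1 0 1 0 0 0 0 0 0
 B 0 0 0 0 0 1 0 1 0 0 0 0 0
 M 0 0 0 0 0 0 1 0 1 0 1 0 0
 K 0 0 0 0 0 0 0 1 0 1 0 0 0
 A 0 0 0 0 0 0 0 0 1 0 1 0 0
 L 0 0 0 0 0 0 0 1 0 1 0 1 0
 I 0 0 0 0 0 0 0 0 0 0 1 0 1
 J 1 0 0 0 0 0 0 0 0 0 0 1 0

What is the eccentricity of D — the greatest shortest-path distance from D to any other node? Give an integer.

Distances from D: A:5, B:2, C:2, E:1, F:1, G:3, H:4, I:5, J:5, K:4, L:4, M:3.
The largest is 5 (to J, A, and I), so the eccentricity of D is 5.

5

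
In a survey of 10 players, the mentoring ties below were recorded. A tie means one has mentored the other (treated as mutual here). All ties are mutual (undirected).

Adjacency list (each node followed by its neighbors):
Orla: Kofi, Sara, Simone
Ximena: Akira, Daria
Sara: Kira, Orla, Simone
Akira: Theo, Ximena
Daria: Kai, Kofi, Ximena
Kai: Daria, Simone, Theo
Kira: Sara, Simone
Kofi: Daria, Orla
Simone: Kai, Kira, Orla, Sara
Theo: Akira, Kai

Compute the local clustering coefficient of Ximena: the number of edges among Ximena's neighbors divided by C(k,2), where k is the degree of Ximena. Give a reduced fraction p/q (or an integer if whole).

Ximena's neighbors: Akira and Daria (k = 2).
Possible neighbor pairs: C(2,2) = 1. Edges among them: none → e = 0.
Clustering(Ximena) = 0/1.

0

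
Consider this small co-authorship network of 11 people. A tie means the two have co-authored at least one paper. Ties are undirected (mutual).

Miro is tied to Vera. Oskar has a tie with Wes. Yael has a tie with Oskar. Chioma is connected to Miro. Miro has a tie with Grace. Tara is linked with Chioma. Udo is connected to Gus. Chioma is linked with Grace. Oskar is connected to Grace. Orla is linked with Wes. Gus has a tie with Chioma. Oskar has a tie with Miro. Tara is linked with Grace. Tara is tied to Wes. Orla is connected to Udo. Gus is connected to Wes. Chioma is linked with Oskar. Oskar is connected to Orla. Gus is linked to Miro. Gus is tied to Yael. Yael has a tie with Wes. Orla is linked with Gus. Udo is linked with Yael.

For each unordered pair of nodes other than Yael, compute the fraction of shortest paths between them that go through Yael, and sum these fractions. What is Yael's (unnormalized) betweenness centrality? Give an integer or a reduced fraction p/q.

23/15

Pairs whose geodesics pass through Yael — Gus–Oskar: 1/5; Tara–Udo: 1/4; Wes–Udo: 1/3; Udo–Oskar: 1/2; Udo–Grace: 1/4.
All other pairs contribute 0.
Summing the contributions gives betweenness(Yael) = 23/15.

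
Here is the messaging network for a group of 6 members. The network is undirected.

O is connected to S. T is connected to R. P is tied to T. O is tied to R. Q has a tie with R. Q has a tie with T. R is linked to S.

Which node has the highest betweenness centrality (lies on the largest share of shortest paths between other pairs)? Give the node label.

Unnormalized betweenness of each node: O:0, P:0, Q:0, R:6, S:0, T:4.
R has the largest value, 6, making it the main broker — the node through which the most shortest paths run.

R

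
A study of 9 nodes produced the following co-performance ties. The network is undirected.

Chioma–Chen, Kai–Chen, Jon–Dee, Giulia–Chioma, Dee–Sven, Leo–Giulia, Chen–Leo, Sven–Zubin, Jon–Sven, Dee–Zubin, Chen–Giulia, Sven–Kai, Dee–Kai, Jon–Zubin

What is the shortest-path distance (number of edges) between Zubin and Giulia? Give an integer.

One shortest route is Zubin – Dee – Kai – Chen – Giulia, which uses 4 edges, and at distance 3 from Zubin we only reach {Chen}, which does not include Giulia. So d(Zubin,Giulia) = 4.

4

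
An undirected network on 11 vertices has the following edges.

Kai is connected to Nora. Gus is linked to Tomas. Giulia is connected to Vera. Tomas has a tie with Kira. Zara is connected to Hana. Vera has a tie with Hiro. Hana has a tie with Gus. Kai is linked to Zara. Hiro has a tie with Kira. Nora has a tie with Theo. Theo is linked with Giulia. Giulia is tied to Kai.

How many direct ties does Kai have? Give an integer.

Kai is directly tied to Giulia, Nora, and Zara. That is 3 neighbors, so the degree of Kai is 3.

3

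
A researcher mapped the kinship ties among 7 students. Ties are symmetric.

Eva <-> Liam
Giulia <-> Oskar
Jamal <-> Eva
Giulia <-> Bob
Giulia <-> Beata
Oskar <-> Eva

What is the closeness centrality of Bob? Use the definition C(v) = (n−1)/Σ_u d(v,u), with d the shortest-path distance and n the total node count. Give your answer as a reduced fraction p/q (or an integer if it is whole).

3/8

Distances from Bob: Beata:2, Eva:3, Giulia:1, Jamal:4, Liam:4, Oskar:2. Sum = 16.
n = 7, so closeness = 6/16 = 3/8.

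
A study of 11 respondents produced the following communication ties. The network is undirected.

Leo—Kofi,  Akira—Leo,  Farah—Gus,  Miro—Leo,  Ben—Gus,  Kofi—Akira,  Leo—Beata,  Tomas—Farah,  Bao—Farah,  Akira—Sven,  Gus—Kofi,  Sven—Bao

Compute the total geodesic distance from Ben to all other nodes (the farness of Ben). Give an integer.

Distances from Ben: Akira:3, Bao:3, Beata:4, Farah:2, Gus:1, Kofi:2, Leo:3, Miro:4, Sven:4, Tomas:3.
Sum = 3 + 3 + 4 + 2 + 1 + 2 + 3 + 4 + 4 + 3 = 29.

29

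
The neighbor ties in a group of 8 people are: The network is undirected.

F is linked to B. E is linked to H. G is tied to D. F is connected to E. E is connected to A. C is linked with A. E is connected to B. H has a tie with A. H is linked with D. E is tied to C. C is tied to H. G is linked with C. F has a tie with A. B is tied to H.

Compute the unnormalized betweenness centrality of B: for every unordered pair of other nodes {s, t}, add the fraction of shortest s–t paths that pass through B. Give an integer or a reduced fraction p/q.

Pairs whose geodesics pass through B — H–F: 1/3; F–D: 1/3.
All other pairs contribute 0.
Summing the contributions gives betweenness(B) = 2/3.

2/3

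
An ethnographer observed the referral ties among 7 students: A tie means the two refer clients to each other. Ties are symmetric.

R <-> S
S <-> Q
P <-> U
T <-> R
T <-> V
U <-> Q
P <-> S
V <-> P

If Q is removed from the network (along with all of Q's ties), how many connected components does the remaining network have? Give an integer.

Q's neighbors (S and U) remain reachable from one another through other ties, so the rest of the network stays in one piece.

1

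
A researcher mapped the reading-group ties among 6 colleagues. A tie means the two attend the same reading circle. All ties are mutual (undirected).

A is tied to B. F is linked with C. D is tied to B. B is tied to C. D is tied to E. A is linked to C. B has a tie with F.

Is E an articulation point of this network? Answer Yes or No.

No

Even without E, every remaining node can still reach every other (the residual graph is connected), so E is not a cut vertex.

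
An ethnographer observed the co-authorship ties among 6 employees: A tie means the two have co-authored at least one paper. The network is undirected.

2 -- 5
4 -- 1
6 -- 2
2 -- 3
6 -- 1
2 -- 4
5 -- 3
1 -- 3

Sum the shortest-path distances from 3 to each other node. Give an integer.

Distances from 3: 1:1, 2:1, 4:2, 5:1, 6:2.
Sum = 1 + 1 + 2 + 1 + 2 = 7.

7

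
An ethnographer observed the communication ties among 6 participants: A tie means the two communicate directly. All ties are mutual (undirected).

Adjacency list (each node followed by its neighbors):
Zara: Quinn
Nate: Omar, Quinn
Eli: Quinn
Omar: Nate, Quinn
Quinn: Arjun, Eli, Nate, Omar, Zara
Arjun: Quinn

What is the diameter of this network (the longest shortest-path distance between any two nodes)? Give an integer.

Eccentricity of each node (its greatest distance to any other): Arjun:2, Eli:2, Nate:2, Omar:2, Quinn:1, Zara:2.
The maximum eccentricity is 2, realized for instance by the pair Nate–Zara via Nate – Quinn – Zara. So the diameter is 2.

2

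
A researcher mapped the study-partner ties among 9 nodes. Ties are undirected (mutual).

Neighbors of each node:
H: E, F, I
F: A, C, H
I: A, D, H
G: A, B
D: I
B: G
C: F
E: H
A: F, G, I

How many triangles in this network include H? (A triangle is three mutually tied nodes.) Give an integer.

H's neighbors are E, F, and I, but none of them are tied to each other, so no triangle contains H.

0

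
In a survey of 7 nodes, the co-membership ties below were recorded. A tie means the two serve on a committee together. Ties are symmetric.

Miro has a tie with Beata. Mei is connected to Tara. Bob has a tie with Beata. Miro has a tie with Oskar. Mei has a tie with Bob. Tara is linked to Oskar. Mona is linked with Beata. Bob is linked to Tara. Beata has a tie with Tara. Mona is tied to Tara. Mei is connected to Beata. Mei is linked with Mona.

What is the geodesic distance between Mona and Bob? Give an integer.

One shortest route is Mona – Mei – Bob, which uses 2 edges, and Mona and Bob are not directly tied, so nothing shorter exists. So d(Mona,Bob) = 2.

2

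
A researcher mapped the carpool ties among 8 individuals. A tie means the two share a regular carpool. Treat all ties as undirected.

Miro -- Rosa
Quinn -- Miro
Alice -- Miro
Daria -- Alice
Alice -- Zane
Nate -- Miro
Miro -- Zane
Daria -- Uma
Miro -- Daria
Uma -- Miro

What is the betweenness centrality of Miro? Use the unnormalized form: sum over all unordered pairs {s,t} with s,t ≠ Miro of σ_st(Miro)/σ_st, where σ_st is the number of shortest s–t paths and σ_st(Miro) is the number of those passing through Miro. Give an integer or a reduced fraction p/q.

17

Pairs whose geodesics pass through Miro — Alice–Uma: 1/2; Alice–Quinn: 1; Alice–Nate: 1; Alice–Rosa: 1; Uma–Quinn: 1; Uma–Nate: 1; Uma–Rosa: 1; Uma–Zane: 1; Daria–Quinn: 1; Daria–Nate: 1; Daria–Rosa: 1; Daria–Zane: 1/2; Quinn–Nate: 1; Quinn–Rosa: 1 … (+4 more pairs).
All other pairs contribute 0.
Summing the contributions gives betweenness(Miro) = 17.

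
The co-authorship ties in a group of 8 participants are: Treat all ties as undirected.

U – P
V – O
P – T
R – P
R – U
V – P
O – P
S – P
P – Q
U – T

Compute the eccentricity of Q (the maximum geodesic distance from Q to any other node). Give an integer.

Distances from Q: O:2, P:1, R:2, S:2, T:2, U:2, V:2.
The largest is 2 (to R, S, U, T, V, and O), so the eccentricity of Q is 2.

2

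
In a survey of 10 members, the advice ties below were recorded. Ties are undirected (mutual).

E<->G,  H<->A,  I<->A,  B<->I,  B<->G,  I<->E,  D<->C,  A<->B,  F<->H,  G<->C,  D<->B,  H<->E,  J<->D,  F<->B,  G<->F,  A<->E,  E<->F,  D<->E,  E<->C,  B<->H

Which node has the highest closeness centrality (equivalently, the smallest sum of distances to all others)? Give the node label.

Farness (sum of distances to all others) for each node — A:15, B:12, C:15, D:14, E:11, F:15, G:15, H:15, I:16, J:22.
The smallest farness is 11, for E, so E has the highest closeness.

E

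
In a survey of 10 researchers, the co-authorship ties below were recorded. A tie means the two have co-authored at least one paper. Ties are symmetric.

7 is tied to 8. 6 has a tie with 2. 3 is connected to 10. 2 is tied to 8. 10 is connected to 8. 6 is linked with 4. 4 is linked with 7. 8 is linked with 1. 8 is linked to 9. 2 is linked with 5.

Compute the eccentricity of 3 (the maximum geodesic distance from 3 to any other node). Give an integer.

Distances from 3: 1:3, 2:3, 4:4, 5:4, 6:4, 7:3, 8:2, 9:3, 10:1.
The largest is 4 (to 5, 6, and 4), so the eccentricity of 3 is 4.

4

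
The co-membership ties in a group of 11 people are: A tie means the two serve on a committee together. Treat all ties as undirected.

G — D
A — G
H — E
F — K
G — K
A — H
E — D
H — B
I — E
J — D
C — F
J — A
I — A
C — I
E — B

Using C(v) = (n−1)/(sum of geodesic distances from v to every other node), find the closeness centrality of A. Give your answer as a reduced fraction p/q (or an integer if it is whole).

Distances from A: B:2, C:2, D:2, E:2, F:3, G:1, H:1, I:1, J:1, K:2. Sum = 17.
n = 11, so closeness = 10/17.

10/17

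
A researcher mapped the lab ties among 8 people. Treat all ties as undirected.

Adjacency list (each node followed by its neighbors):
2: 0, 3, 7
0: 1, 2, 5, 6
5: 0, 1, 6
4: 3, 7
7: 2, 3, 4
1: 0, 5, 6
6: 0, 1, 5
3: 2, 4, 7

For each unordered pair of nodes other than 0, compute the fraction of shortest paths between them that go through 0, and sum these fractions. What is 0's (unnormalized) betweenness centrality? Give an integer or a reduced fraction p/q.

12

Pairs whose geodesics pass through 0 — 4–6: 2/2; 4–5: 2/2; 4–1: 2/2; 2–6: 1; 2–5: 1; 2–1: 1; 7–6: 1; 7–5: 1; 7–1: 1; 3–6: 1; 3–5: 1; 3–1: 1.
All other pairs contribute 0.
Summing the contributions gives betweenness(0) = 12.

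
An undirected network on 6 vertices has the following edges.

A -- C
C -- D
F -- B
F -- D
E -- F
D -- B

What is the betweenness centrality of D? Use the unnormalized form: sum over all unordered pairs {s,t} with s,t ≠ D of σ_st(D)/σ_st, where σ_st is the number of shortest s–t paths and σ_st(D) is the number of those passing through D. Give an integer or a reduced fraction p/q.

6

Pairs whose geodesics pass through D — B–C: 1; B–A: 1; E–C: 1; E–A: 1; F–C: 1; F–A: 1.
All other pairs contribute 0.
Summing the contributions gives betweenness(D) = 6.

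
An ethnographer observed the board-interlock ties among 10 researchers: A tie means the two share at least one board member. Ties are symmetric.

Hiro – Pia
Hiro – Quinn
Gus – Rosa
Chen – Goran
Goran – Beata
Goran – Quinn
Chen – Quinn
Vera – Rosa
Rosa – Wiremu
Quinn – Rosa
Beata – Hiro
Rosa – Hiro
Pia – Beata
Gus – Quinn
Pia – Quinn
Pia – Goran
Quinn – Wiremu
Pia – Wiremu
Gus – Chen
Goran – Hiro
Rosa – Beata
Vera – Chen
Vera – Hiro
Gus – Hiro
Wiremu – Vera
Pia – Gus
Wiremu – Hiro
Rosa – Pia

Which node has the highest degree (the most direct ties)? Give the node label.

Hiro

Degrees — Beata:4, Chen:4, Goran:5, Gus:5, Hiro:8, Pia:7, Quinn:7, Rosa:7, Vera:4, Wiremu:5.
The maximum is 8, attained only by Hiro.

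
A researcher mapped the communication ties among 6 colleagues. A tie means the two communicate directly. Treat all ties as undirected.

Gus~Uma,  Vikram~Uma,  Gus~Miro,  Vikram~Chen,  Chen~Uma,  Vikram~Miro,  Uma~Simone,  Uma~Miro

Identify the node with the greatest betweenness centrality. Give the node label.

Unnormalized betweenness of each node: Chen:0, Gus:0, Miro:1/2, Simone:0, Uma:6, Vikram:1/2.
Uma has the largest value, 6, making it the main broker — the node through which the most shortest paths run.

Uma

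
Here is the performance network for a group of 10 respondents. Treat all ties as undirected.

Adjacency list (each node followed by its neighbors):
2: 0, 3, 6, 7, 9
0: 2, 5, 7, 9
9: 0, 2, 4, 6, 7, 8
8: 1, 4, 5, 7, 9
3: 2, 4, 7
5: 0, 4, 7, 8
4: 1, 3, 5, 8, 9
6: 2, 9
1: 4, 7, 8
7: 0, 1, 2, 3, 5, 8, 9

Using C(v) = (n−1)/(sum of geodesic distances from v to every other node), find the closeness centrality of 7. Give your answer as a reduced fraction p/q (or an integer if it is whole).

9/11

Distances from 7: 0:1, 1:1, 2:1, 3:1, 4:2, 5:1, 6:2, 8:1, 9:1. Sum = 11.
n = 10, so closeness = 9/11.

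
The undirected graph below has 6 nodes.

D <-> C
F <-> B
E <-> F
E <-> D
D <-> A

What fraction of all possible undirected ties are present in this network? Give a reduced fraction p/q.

1/3

There are 5 edges and 6 nodes, so the maximum possible is C(6,2) = 15.
Density = 5/15 = 1/3.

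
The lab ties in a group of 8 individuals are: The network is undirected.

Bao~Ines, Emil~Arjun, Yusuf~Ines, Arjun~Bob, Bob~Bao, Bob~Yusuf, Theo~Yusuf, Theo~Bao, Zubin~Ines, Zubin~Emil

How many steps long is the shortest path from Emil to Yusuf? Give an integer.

One shortest route is Emil – Zubin – Ines – Yusuf, which uses 3 edges, and at distance 2 from Emil we only reach {Bob, Ines}, which does not include Yusuf. So d(Emil,Yusuf) = 3.

3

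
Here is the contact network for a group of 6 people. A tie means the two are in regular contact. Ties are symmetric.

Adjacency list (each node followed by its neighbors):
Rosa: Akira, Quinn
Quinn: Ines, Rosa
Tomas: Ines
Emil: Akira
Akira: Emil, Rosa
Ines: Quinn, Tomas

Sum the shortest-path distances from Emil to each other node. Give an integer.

Distances from Emil: Akira:1, Ines:4, Quinn:3, Rosa:2, Tomas:5.
Sum = 1 + 4 + 3 + 2 + 5 = 15.

15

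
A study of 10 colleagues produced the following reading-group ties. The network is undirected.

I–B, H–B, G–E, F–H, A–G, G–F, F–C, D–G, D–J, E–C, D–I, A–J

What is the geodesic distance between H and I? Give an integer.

One shortest route is H – B – I, which uses 2 edges, and H and I are not directly tied, so nothing shorter exists. So d(H,I) = 2.

2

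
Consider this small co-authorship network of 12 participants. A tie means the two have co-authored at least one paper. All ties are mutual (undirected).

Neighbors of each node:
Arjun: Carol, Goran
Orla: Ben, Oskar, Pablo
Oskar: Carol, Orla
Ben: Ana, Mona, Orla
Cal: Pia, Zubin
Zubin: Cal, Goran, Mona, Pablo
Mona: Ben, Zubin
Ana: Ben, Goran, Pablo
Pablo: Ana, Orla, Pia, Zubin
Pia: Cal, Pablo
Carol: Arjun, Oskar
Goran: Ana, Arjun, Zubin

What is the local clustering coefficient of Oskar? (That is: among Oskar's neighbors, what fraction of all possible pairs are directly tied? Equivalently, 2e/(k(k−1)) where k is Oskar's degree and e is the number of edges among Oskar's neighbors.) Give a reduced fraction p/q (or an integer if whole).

0

Oskar's neighbors: Carol and Orla (k = 2).
Possible neighbor pairs: C(2,2) = 1. Edges among them: none → e = 0.
Clustering(Oskar) = 0/1.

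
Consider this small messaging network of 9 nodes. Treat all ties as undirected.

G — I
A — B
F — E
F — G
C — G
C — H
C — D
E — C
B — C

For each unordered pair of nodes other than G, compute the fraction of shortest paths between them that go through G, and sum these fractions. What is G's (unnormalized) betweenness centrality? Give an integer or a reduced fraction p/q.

Pairs whose geodesics pass through G — I–E: 2/2; I–H: 1; I–C: 1; I–B: 1; I–F: 1; I–A: 1; I–D: 1; H–F: 1/2; C–F: 1/2; B–F: 1/2; F–A: 1/2; F–D: 1/2.
All other pairs contribute 0.
Summing the contributions gives betweenness(G) = 19/2.

19/2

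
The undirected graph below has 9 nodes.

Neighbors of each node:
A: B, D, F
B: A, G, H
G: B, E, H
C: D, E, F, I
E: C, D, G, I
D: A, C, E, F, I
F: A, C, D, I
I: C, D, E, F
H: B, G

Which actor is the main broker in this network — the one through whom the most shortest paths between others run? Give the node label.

E

Unnormalized betweenness of each node: A:61/12, B:15/4, C:7/12, D:13/4, E:83/12, F:5/3, G:31/6, H:0, I:7/12.
E has the largest value, 83/12, making it the main broker — the node through which the most shortest paths run.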